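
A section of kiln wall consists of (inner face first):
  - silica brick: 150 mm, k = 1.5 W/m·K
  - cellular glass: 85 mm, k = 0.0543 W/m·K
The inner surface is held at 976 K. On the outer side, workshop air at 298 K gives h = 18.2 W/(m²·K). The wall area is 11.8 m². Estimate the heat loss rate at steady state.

Q ≈ 4650 W

Using the resistance-network approach (series):
R_silica brick = L/(kA) = 0.15/(1.5×11.8) = 0.008475 K/W
R_cellular glass = L/(kA) = 0.085/(0.0543×11.8) = 0.1327 K/W
R_outer film = 1/(h_o·A) = 1/(18.2×11.8) = 0.004656 K/W
R_total = 0.1458 K/W
Q = ΔT / R_total = 678 / 0.1458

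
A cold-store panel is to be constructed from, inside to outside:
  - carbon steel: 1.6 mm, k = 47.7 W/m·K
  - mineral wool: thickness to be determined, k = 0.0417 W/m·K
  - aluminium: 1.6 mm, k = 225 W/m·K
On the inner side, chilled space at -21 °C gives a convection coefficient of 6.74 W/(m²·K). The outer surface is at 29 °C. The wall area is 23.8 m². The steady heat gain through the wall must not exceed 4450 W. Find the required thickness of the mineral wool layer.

Model the wall as resistances in series:
R_inner film = 1/(h_i·A) = 1/(6.74×23.8) = 0.006234 K/W
R_carbon steel = L/(kA) = 0.0016/(47.7×23.8) = 1.409×10^-6 K/W
R_aluminium = L/(kA) = 0.0016/(225×23.8) = 2.988×10^-7 K/W
Sum of the known resistances R_other = 0.006236 K/W
Required total resistance R_tot = ΔT/Q_allow = 50/4450 = 0.01124 K/W
R_mineral wool = R_tot − R_other = 0.005 K/W
L = R·k·A = 0.005×0.0417×23.8

L ≈ 4.96 mm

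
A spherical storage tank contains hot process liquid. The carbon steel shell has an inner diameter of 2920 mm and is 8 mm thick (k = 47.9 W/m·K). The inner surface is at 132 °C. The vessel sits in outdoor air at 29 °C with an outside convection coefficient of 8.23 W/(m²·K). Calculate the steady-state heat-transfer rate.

Spherical conduction: R = (1/r_in − 1/r_out)/(4πk) per layer; series-sum.
R_carbon steel shell = (1/1.46 − 1/1.468)/(4π×47.9) = 6.201×10^-6 K/W
R_outer film = 1/(h·4πr_o²) = 1/(8.23×4π×1.468²) = 0.004487 K/W
R_total = 0.004493 K/W
Q = ΔT/R_total = 103/0.004493

Q ≈ 22900 W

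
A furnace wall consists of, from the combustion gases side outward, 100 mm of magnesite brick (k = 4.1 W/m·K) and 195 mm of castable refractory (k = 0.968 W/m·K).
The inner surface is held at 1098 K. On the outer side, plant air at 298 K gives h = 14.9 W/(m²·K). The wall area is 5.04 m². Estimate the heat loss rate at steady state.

Q ≈ 13800 W

Series thermal resistances:
R_magnesite brick = L/(kA) = 0.1/(4.1×5.04) = 0.004839 K/W
R_castable refractory = L/(kA) = 0.195/(0.968×5.04) = 0.03997 K/W
R_outer film = 1/(h_o·A) = 1/(14.9×5.04) = 0.01332 K/W
R_total = 0.05813 K/W
Q = ΔT / R_total = 800 / 0.05813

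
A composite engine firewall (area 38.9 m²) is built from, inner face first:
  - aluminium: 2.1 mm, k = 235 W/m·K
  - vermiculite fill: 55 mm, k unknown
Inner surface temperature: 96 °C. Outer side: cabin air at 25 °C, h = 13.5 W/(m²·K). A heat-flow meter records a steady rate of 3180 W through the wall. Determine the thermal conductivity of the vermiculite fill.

Model the wall as resistances in series:
R_aluminium = L/(kA) = 0.0021/(235×38.9) = 2.297×10^-7 K/W
R_outer film = 1/(h_o·A) = 1/(13.5×38.9) = 0.001904 K/W
Sum of known resistances R_other = 0.001904 K/W
Total R = ΔT/Q = 71/3180 = 0.02233 K/W
R_vermiculite fill = R_total − R_other = 0.02042 K/W
k = L/(R·A) = 0.055/(0.02042×38.9)

k ≈ 0.0692 W/(m·K)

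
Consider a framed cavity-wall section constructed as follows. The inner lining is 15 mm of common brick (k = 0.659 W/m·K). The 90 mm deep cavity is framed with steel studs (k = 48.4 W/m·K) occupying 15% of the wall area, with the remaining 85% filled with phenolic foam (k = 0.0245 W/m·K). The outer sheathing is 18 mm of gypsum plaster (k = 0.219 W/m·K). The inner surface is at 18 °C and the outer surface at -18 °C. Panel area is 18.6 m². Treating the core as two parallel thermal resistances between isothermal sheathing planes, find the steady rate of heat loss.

Sheathing layers in series; stud and cavity paths in parallel between them.
R_inner = 0.015/(0.659×18.6) = 0.001224 K/W
R_stud  = 0.09/(48.4×0.15×18.6) = 6.665×10^-4 K/W
R_cav   = 0.09/(0.0245×0.85×18.6) = 0.2324 K/W
1/R_core = 1/R_stud + 1/R_cav → R_core = 6.646×10^-4 K/W
R_outer = 0.018/(0.219×18.6) = 0.004419 K/W
R_total = 0.006307 K/W
Q = ΔT/R_total = 36/0.006307

Q ≈ 5710 W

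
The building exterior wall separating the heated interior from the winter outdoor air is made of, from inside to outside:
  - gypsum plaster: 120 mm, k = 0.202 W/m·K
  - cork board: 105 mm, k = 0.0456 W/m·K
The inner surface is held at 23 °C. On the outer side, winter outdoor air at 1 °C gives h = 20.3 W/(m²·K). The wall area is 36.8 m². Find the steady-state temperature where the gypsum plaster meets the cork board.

T ≈ 18.6 °C

Thermal resistances in series:
R_gypsum plaster = L/(kA) = 0.12/(0.202×36.8) = 0.01614 K/W
R_cork board = L/(kA) = 0.105/(0.0456×36.8) = 0.06257 K/W
R_outer film = 1/(h_o·A) = 1/(20.3×36.8) = 0.001339 K/W
R_total = 0.08005 K/W;  Q = ΔT/R_total = 22/0.08005 = 274.8 W
T_interface = T_inner − Q·ΣR(inner→interface) = 23 − 275×0.01614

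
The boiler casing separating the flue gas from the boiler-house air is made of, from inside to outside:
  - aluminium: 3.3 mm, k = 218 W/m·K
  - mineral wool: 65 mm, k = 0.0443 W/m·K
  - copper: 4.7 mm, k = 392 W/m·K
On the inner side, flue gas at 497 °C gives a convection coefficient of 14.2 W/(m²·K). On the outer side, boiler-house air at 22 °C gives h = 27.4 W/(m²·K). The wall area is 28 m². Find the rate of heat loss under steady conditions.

Q ≈ 8450 W

Model the wall as resistances in series:
R_inner film = 1/(h_i·A) = 1/(14.2×28) = 0.002515 K/W
R_aluminium = L/(kA) = 0.0033/(218×28) = 5.406×10^-7 K/W
R_mineral wool = L/(kA) = 0.065/(0.0443×28) = 0.0524 K/W
R_copper = L/(kA) = 0.0047/(392×28) = 4.282×10^-7 K/W
R_outer film = 1/(h_o·A) = 1/(27.4×28) = 0.001303 K/W
R_total = 0.05622 K/W
Q = ΔT / R_total = 475 / 0.05622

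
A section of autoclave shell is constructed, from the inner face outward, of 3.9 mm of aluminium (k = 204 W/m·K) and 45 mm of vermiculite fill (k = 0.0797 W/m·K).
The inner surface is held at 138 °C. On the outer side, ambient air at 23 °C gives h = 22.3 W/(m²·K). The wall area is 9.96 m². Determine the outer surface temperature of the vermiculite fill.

Using the resistance-network approach (series):
R_aluminium = L/(kA) = 0.0039/(204×9.96) = 1.919×10^-6 K/W
R_vermiculite fill = L/(kA) = 0.045/(0.0797×9.96) = 0.05669 K/W
R_outer film = 1/(h_o·A) = 1/(22.3×9.96) = 0.004502 K/W
R_total = 0.06119 K/W;  Q = ΔT/R_total = 115/0.06119 = 1879 W
T_interface = T_inner − Q·ΣR(inner→interface) = 138 − 1880×0.05669

T ≈ 31.5 °C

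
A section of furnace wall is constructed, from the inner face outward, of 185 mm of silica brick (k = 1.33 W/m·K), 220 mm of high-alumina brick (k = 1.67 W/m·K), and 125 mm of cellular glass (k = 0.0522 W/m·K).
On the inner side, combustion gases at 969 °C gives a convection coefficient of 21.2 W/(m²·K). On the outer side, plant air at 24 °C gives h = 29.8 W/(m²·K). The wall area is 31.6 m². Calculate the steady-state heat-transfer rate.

Using the resistance-network approach (series):
R_inner film = 1/(h_i·A) = 1/(21.2×31.6) = 0.001493 K/W
R_silica brick = L/(kA) = 0.185/(1.33×31.6) = 0.004402 K/W
R_high-alumina brick = L/(kA) = 0.22/(1.67×31.6) = 0.004169 K/W
R_cellular glass = L/(kA) = 0.125/(0.0522×31.6) = 0.07578 K/W
R_outer film = 1/(h_o·A) = 1/(29.8×31.6) = 0.001062 K/W
R_total = 0.0869 K/W
Q = ΔT / R_total = 945 / 0.0869

Q ≈ 10900 W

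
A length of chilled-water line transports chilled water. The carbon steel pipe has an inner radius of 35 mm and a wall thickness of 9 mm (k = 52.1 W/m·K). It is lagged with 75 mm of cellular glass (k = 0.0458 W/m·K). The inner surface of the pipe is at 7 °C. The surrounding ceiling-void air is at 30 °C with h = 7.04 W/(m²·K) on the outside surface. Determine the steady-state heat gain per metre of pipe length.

q′ ≈ 6.3 W/m

Per-layer cylindrical resistances, series-summed:
R_carbon steel pipe wall = ln(44/35)/(2π×52.1×1) = 6.991×10^-4 K/W
R_cellular glass = ln(119/44)/(2π×0.0458×1) = 3.457 K/W
R_outer film = 1/(h_o·2πr_oL) = 1/(7.04×2π×0.119×1) = 0.19 K/W
R_total = 3.648 K/W
Q = ΔT/R_total = 23/3.648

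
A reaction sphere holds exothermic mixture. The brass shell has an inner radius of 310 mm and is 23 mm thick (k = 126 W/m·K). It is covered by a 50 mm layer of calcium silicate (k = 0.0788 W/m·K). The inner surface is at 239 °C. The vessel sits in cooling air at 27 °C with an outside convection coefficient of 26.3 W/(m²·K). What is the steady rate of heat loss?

Spherical conduction: R = (1/r_in − 1/r_out)/(4πk) per layer; series-sum.
R_brass shell = (1/0.31 − 1/0.333)/(4π×126) = 1.407×10^-4 K/W
R_calcium silicate = (1/0.333 − 1/0.383)/(4π×0.0788) = 0.3959 K/W
R_outer film = 1/(h·4πr_o²) = 1/(26.3×4π×0.383²) = 0.02063 K/W
R_total = 0.4167 K/W
Q = ΔT/R_total = 212/0.4167

Q ≈ 509 W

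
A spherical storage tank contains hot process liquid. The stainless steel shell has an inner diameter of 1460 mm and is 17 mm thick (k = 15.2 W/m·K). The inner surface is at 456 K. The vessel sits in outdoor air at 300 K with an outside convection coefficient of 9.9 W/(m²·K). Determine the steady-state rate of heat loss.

Q ≈ 10700 W

Radial (spherical) resistances in series:
R_stainless steel shell = (1/0.73 − 1/0.747)/(4π×15.2) = 1.632×10^-4 K/W
R_outer film = 1/(h·4πr_o²) = 1/(9.9×4π×0.747²) = 0.01441 K/W
R_total = 0.01457 K/W
Q = ΔT/R_total = 156/0.01457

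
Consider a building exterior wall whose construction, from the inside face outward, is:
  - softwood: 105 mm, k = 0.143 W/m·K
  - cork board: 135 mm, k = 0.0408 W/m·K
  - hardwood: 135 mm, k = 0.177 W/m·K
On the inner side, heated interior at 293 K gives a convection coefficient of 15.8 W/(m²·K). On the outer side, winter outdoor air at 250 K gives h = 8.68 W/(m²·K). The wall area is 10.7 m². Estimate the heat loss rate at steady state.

Treating each layer as a thermal resistance in series:
R_inner film = 1/(h_i·A) = 1/(15.8×10.7) = 0.005915 K/W
R_softwood = L/(kA) = 0.105/(0.143×10.7) = 0.06862 K/W
R_cork board = L/(kA) = 0.135/(0.0408×10.7) = 0.3092 K/W
R_hardwood = L/(kA) = 0.135/(0.177×10.7) = 0.07128 K/W
R_outer film = 1/(h_o·A) = 1/(8.68×10.7) = 0.01077 K/W
R_total = 0.4658 K/W
Q = ΔT / R_total = 43 / 0.4658

Q ≈ 92.3 W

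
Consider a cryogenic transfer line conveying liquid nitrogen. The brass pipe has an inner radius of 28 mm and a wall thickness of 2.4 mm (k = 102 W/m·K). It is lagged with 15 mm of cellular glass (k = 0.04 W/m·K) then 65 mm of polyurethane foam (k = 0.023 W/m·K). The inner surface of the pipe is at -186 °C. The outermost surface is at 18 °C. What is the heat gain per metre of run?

For a radial system each layer contributes R = ln(r_out/r_in)/(2πkL); films add R = 1/(hA).
R_brass pipe wall = ln(30.4/28)/(2π×102×1) = 1.283×10^-4 K/W
R_cellular glass = ln(45.4/30.4)/(2π×0.04×1) = 1.596 K/W
R_polyurethane foam = ln(110.4/45.4)/(2π×0.023×1) = 6.149 K/W
R_total = 7.745 K/W
Q = ΔT/R_total = 204/7.745

q′ ≈ 26.3 W/m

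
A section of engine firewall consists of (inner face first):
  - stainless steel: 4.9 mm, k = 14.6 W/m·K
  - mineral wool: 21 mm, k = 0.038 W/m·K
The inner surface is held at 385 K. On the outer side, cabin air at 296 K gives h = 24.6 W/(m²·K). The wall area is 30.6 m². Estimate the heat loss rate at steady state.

Series thermal resistances:
R_stainless steel = L/(kA) = 0.0049/(14.6×30.6) = 1.097×10^-5 K/W
R_mineral wool = L/(kA) = 0.021/(0.038×30.6) = 0.01806 K/W
R_outer film = 1/(h_o·A) = 1/(24.6×30.6) = 0.001328 K/W
R_total = 0.0194 K/W
Q = ΔT / R_total = 89 / 0.0194

Q ≈ 4590 W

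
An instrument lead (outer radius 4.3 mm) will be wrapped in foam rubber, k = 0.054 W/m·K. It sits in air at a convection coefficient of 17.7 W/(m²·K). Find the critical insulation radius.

For a cylinder r_cr = k/h = 0.054/17.7
r_cr = 3.05 mm; since the bare radius (4.3 mm) is above r_cr, any added insulation will reduce heat loss.

r_cr ≈ 3.05 mm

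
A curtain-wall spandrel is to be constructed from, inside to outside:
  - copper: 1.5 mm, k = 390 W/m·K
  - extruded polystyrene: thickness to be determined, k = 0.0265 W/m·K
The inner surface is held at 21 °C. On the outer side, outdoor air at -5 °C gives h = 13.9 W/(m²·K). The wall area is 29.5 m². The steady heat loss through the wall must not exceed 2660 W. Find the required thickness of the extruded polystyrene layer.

L ≈ 5.73 mm

Using the resistance-network approach (series):
R_copper = L/(kA) = 0.0015/(390×29.5) = 1.304×10^-7 K/W
R_outer film = 1/(h_o·A) = 1/(13.9×29.5) = 0.002439 K/W
Sum of the known resistances R_other = 0.002439 K/W
Required total resistance R_tot = ΔT/Q_allow = 26/2660 = 0.009774 K/W
R_extruded polystyrene = R_tot − R_other = 0.007336 K/W
L = R·k·A = 0.007336×0.0265×29.5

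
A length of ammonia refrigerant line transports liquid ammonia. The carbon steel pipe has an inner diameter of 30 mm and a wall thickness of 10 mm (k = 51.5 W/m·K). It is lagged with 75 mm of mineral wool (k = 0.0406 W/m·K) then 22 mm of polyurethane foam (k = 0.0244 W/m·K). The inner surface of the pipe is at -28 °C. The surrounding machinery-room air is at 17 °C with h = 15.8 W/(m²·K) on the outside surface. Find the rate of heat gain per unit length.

q′ ≈ 6.6 W/m

Cylindrical conduction, so R = ln(r₂/r₁)/(2πkL) per layer, in series:
R_carbon steel pipe wall = ln(25/15)/(2π×51.5×1) = 0.001579 K/W
R_mineral wool = ln(100/25)/(2π×0.0406×1) = 5.434 K/W
R_polyurethane foam = ln(122/100)/(2π×0.0244×1) = 1.297 K/W
R_outer film = 1/(h_o·2πr_oL) = 1/(15.8×2π×0.122×1) = 0.08257 K/W
R_total = 6.816 K/W
Q = ΔT/R_total = 45/6.816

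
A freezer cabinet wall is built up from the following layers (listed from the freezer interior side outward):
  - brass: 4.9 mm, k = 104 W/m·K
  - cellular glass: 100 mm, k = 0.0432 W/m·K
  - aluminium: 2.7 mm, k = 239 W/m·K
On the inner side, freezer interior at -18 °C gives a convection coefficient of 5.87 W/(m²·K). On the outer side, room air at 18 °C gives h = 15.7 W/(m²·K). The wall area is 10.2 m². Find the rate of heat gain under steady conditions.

Series thermal resistances:
R_inner film = 1/(h_i·A) = 1/(5.87×10.2) = 0.0167 K/W
R_brass = L/(kA) = 0.0049/(104×10.2) = 4.619×10^-6 K/W
R_cellular glass = L/(kA) = 0.1/(0.0432×10.2) = 0.2269 K/W
R_aluminium = L/(kA) = 0.0027/(239×10.2) = 1.108×10^-6 K/W
R_outer film = 1/(h_o·A) = 1/(15.7×10.2) = 0.006245 K/W
R_total = 0.2499 K/W
Q = ΔT / R_total = 36 / 0.2499

Q ≈ 144 W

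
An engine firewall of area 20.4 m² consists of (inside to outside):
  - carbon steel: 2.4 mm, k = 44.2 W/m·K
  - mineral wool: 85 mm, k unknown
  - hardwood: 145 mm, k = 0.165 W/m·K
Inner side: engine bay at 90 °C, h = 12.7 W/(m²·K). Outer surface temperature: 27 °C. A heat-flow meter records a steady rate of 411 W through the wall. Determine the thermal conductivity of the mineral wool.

Series thermal resistances:
R_inner film = 1/(h_i·A) = 1/(12.7×20.4) = 0.00386 K/W
R_carbon steel = L/(kA) = 0.0024/(44.2×20.4) = 2.662×10^-6 K/W
R_hardwood = L/(kA) = 0.145/(0.165×20.4) = 0.04308 K/W
Sum of known resistances R_other = 0.04694 K/W
Total R = ΔT/Q = 63/411 = 0.1533 K/W
R_mineral wool = R_total − R_other = 0.1063 K/W
k = L/(R·A) = 0.085/(0.1063×20.4)

k ≈ 0.0392 W/(m·K)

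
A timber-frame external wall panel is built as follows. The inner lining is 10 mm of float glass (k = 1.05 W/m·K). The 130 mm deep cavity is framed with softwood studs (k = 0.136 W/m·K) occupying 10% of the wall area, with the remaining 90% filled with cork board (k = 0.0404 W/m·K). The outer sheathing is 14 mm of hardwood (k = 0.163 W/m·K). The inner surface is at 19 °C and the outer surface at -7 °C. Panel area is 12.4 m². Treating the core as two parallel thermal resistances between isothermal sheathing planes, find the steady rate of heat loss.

Sheathing layers in series; stud and cavity paths in parallel between them.
R_inner = 0.01/(1.05×12.4) = 7.68×10^-4 K/W
R_stud  = 0.13/(0.136×0.1×12.4) = 0.7709 K/W
R_cav   = 0.13/(0.0404×0.9×12.4) = 0.2883 K/W
1/R_core = 1/R_stud + 1/R_cav → R_core = 0.2098 K/W
R_outer = 0.014/(0.163×12.4) = 0.006927 K/W
R_total = 0.2175 K/W
Q = ΔT/R_total = 26/0.2175

Q ≈ 120 W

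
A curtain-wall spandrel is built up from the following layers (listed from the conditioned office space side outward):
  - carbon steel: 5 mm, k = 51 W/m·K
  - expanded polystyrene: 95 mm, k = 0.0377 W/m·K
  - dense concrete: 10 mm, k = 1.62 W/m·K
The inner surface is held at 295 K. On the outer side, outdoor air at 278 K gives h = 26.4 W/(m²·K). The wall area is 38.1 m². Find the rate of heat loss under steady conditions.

Series thermal resistances:
R_carbon steel = L/(kA) = 0.005/(51×38.1) = 2.573×10^-6 K/W
R_expanded polystyrene = L/(kA) = 0.095/(0.0377×38.1) = 0.06614 K/W
R_dense concrete = L/(kA) = 0.01/(1.62×38.1) = 1.62×10^-4 K/W
R_outer film = 1/(h_o·A) = 1/(26.4×38.1) = 9.942×10^-4 K/W
R_total = 0.0673 K/W
Q = ΔT / R_total = 17 / 0.0673

Q ≈ 253 W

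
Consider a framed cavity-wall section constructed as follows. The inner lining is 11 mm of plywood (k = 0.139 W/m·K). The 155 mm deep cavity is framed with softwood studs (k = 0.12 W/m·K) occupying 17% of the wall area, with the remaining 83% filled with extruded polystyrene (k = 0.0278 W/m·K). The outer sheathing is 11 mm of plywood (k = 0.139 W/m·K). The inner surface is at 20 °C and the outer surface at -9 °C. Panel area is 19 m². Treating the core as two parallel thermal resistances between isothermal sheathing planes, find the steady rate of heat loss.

Sheathing layers in series; stud and cavity paths in parallel between them.
R_inner = 0.011/(0.139×19) = 0.004165 K/W
R_stud  = 0.155/(0.12×0.17×19) = 0.3999 K/W
R_cav   = 0.155/(0.0278×0.83×19) = 0.3536 K/W
1/R_core = 1/R_stud + 1/R_cav → R_core = 0.1876 K/W
R_outer = 0.011/(0.139×19) = 0.004165 K/W
R_total = 0.196 K/W
Q = ΔT/R_total = 29/0.196

Q ≈ 148 W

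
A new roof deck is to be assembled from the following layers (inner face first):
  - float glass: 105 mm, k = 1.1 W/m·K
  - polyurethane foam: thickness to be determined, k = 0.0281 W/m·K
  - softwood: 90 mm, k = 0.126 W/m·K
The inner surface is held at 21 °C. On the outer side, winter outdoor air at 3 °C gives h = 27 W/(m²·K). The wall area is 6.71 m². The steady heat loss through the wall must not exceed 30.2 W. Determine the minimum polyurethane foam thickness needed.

L ≈ 88.6 mm

Treating each layer as a thermal resistance in series:
R_float glass = L/(kA) = 0.105/(1.1×6.71) = 0.01423 K/W
R_softwood = L/(kA) = 0.09/(0.126×6.71) = 0.1065 K/W
R_outer film = 1/(h_o·A) = 1/(27×6.71) = 0.00552 K/W
Sum of the known resistances R_other = 0.1262 K/W
Required total resistance R_tot = ΔT/Q_allow = 18/30.2 = 0.596 K/W
R_polyurethane foam = R_tot − R_other = 0.4698 K/W
L = R·k·A = 0.4698×0.0281×6.71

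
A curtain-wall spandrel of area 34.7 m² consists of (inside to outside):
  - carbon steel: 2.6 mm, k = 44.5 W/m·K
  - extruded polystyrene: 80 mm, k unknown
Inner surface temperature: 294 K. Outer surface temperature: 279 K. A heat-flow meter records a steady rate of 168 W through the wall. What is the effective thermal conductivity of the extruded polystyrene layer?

k ≈ 0.0258 W/(m·K)

Thermal resistances in series:
R_carbon steel = L/(kA) = 0.0026/(44.5×34.7) = 1.684×10^-6 K/W
Sum of known resistances R_other = 1.684×10^-6 K/W
Total R = ΔT/Q = 15/168 = 0.08929 K/W
R_extruded polystyrene = R_total − R_other = 0.08928 K/W
k = L/(R·A) = 0.08/(0.08928×34.7)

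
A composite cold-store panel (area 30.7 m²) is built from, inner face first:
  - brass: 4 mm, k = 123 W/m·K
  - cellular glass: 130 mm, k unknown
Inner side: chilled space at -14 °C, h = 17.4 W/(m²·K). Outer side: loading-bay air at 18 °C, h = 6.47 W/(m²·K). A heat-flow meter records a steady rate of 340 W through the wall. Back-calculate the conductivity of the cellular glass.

Model the wall as resistances in series:
R_inner film = 1/(h_i·A) = 1/(17.4×30.7) = 0.001872 K/W
R_brass = L/(kA) = 0.004/(123×30.7) = 1.059×10^-6 K/W
R_outer film = 1/(h_o·A) = 1/(6.47×30.7) = 0.005035 K/W
Sum of known resistances R_other = 0.006908 K/W
Total R = ΔT/Q = 32/340 = 0.09412 K/W
R_cellular glass = R_total − R_other = 0.08721 K/W
k = L/(R·A) = 0.13/(0.08721×30.7)

k ≈ 0.0486 W/(m·K)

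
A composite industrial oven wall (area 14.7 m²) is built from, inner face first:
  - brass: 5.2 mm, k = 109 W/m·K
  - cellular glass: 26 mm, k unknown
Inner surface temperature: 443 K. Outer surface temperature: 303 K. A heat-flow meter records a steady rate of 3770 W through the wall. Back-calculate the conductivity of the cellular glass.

k ≈ 0.0476 W/(m·K)

Model the wall as resistances in series:
R_brass = L/(kA) = 0.0052/(109×14.7) = 3.245×10^-6 K/W
Sum of known resistances R_other = 3.245×10^-6 K/W
Total R = ΔT/Q = 140/3770 = 0.03714 K/W
R_cellular glass = R_total − R_other = 0.03713 K/W
k = L/(R·A) = 0.026/(0.03713×14.7)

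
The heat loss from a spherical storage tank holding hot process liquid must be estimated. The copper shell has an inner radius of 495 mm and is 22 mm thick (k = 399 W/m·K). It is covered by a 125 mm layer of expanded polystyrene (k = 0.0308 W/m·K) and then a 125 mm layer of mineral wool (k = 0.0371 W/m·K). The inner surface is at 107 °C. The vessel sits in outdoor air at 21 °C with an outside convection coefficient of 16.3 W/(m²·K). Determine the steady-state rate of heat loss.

Q ≈ 56.4 W

Radial (spherical) resistances in series:
R_copper shell = (1/0.495 − 1/0.517)/(4π×399) = 1.715×10^-5 K/W
R_expanded polystyrene = (1/0.517 − 1/0.642)/(4π×0.0308) = 0.973 K/W
R_mineral wool = (1/0.642 − 1/0.767)/(4π×0.0371) = 0.5445 K/W
R_outer film = 1/(h·4πr_o²) = 1/(16.3×4π×0.767²) = 0.008299 K/W
R_total = 1.526 K/W
Q = ΔT/R_total = 86/1.526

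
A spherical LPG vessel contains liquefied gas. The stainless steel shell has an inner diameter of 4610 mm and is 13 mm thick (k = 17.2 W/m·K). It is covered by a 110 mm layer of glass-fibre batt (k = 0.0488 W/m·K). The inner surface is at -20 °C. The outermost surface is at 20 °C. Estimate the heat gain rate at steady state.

Spherical conduction: R = (1/r_in − 1/r_out)/(4πk) per layer; series-sum.
R_stainless steel shell = (1/2.305 − 1/2.318)/(4π×17.2) = 1.126×10^-5 K/W
R_glass-fibre batt = (1/2.318 − 1/2.428)/(4π×0.0488) = 0.03187 K/W
R_total = 0.03188 K/W
Q = ΔT/R_total = 40/0.03188

Q ≈ 1250 W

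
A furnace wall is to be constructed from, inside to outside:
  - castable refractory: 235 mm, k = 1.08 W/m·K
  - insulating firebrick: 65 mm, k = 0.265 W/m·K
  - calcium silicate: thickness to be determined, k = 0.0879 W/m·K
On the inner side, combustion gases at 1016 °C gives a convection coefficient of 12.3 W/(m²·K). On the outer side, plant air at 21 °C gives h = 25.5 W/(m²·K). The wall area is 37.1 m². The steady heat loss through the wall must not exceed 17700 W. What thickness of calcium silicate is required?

L ≈ 132 mm

Thermal resistances in series:
R_inner film = 1/(h_i·A) = 1/(12.3×37.1) = 0.002191 K/W
R_castable refractory = L/(kA) = 0.235/(1.08×37.1) = 0.005865 K/W
R_insulating firebrick = L/(kA) = 0.065/(0.265×37.1) = 0.006611 K/W
R_outer film = 1/(h_o·A) = 1/(25.5×37.1) = 0.001057 K/W
Sum of the known resistances R_other = 0.01572 K/W
Required total resistance R_tot = ΔT/Q_allow = 995/17700 = 0.05621 K/W
R_calcium silicate = R_tot − R_other = 0.04049 K/W
L = R·k·A = 0.04049×0.0879×37.1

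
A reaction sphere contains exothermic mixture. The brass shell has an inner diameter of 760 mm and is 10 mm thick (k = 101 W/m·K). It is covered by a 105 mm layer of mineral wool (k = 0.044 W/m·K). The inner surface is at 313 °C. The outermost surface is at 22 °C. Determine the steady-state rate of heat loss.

Radial (spherical) resistances in series:
R_brass shell = (1/0.38 − 1/0.39)/(4π×101) = 5.316×10^-5 K/W
R_mineral wool = (1/0.39 − 1/0.495)/(4π×0.044) = 0.9837 K/W
R_total = 0.9837 K/W
Q = ΔT/R_total = 291/0.9837

Q ≈ 296 W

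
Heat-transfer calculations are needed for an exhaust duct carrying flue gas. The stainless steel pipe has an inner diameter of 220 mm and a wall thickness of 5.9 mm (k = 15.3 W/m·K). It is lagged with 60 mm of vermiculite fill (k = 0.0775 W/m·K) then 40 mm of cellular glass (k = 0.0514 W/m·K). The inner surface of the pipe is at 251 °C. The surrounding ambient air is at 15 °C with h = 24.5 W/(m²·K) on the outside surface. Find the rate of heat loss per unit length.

Per-layer cylindrical resistances, series-summed:
R_stainless steel pipe wall = ln(115.9/110)/(2π×15.3×1) = 5.435×10^-4 K/W
R_vermiculite fill = ln(175.9/115.9)/(2π×0.0775×1) = 0.8567 K/W
R_cellular glass = ln(215.9/175.9)/(2π×0.0514×1) = 0.6345 K/W
R_outer film = 1/(h_o·2πr_oL) = 1/(24.5×2π×0.2159×1) = 0.03009 K/W
R_total = 1.522 K/W
Q = ΔT/R_total = 236/1.522

q′ ≈ 155 W/m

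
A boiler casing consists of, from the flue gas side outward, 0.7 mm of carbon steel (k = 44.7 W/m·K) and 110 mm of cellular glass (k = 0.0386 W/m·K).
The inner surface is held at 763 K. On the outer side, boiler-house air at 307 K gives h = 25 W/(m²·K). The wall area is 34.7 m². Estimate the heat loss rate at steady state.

Series thermal resistances:
R_carbon steel = L/(kA) = 0.0007/(44.7×34.7) = 4.513×10^-7 K/W
R_cellular glass = L/(kA) = 0.11/(0.0386×34.7) = 0.08213 K/W
R_outer film = 1/(h_o·A) = 1/(25×34.7) = 0.001153 K/W
R_total = 0.08328 K/W
Q = ΔT / R_total = 456 / 0.08328

Q ≈ 5480 W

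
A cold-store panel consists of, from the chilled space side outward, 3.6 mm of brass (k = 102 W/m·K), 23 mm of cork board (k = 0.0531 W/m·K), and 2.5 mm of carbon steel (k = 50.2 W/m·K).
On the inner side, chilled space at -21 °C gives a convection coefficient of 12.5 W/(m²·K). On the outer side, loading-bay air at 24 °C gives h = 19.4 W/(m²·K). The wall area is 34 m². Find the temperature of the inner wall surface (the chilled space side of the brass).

Series thermal resistances:
R_inner film = 1/(h_i·A) = 1/(12.5×34) = 0.002353 K/W
R_brass = L/(kA) = 0.0036/(102×34) = 1.038×10^-6 K/W
R_cork board = L/(kA) = 0.023/(0.0531×34) = 0.01274 K/W
R_carbon steel = L/(kA) = 0.0025/(50.2×34) = 1.465×10^-6 K/W
R_outer film = 1/(h_o·A) = 1/(19.4×34) = 0.001516 K/W
R_total = 0.01661 K/W;  Q = ΔT/R_total = 45/0.01661 = 2709 W
T_interface = T_inner + Q·ΣR(inner→interface) = -21 + 2710×0.002353

T ≈ -14.6 °C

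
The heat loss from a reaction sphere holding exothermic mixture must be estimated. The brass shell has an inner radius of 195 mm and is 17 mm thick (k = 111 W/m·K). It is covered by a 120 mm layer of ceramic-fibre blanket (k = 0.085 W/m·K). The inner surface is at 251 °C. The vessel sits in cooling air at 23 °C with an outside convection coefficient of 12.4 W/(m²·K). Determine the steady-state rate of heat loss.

For a spherical shell R = (1/r₁ − 1/r₂)/(4πk); film R = 1/(h·4πr²). In series:
R_brass shell = (1/0.195 − 1/0.212)/(4π×111) = 2.948×10^-4 K/W
R_ceramic-fibre blanket = (1/0.212 − 1/0.332)/(4π×0.085) = 1.596 K/W
R_outer film = 1/(h·4πr_o²) = 1/(12.4×4π×0.332²) = 0.05822 K/W
R_total = 1.655 K/W
Q = ΔT/R_total = 228/1.655

Q ≈ 138 W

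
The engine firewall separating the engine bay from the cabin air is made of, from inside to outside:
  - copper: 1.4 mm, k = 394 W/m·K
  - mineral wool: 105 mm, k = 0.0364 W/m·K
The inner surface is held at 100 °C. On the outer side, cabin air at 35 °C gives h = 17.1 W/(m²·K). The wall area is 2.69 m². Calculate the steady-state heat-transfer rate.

Q ≈ 59.4 W

Series thermal resistances:
R_copper = L/(kA) = 0.0014/(394×2.69) = 1.321×10^-6 K/W
R_mineral wool = L/(kA) = 0.105/(0.0364×2.69) = 1.072 K/W
R_outer film = 1/(h_o·A) = 1/(17.1×2.69) = 0.02174 K/W
R_total = 1.094 K/W
Q = ΔT / R_total = 65 / 1.094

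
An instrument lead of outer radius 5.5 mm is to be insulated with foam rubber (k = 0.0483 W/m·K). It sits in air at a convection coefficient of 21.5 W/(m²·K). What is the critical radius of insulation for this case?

r_cr ≈ 2.25 mm

For a cylinder r_cr = k/h = 0.0483/21.5
r_cr = 2.25 mm; since the bare radius (5.5 mm) is above r_cr, any added insulation will reduce heat loss.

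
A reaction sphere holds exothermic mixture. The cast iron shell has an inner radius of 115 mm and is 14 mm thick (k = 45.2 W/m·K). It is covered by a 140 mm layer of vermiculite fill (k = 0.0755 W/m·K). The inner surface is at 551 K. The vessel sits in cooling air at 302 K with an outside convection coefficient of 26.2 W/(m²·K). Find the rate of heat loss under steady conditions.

Q ≈ 58 W

Spherical conduction: R = (1/r_in − 1/r_out)/(4πk) per layer; series-sum.
R_cast iron shell = (1/0.115 − 1/0.129)/(4π×45.2) = 0.001661 K/W
R_vermiculite fill = (1/0.129 − 1/0.269)/(4π×0.0755) = 4.252 K/W
R_outer film = 1/(h·4πr_o²) = 1/(26.2×4π×0.269²) = 0.04197 K/W
R_total = 4.296 K/W
Q = ΔT/R_total = 249/4.296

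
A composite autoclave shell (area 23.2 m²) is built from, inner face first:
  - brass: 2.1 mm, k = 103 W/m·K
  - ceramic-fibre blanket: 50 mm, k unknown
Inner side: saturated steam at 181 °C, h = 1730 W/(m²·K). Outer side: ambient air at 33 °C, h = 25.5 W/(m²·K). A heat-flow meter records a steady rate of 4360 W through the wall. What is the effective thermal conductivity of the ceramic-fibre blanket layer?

Series thermal resistances:
R_inner film = 1/(h_i·A) = 1/(1730×23.2) = 2.492×10^-5 K/W
R_brass = L/(kA) = 0.0021/(103×23.2) = 8.788×10^-7 K/W
R_outer film = 1/(h_o·A) = 1/(25.5×23.2) = 0.00169 K/W
Sum of known resistances R_other = 0.001716 K/W
Total R = ΔT/Q = 148/4360 = 0.03394 K/W
R_ceramic-fibre blanket = R_total − R_other = 0.03223 K/W
k = L/(R·A) = 0.05/(0.03223×23.2)

k ≈ 0.0669 W/(m·K)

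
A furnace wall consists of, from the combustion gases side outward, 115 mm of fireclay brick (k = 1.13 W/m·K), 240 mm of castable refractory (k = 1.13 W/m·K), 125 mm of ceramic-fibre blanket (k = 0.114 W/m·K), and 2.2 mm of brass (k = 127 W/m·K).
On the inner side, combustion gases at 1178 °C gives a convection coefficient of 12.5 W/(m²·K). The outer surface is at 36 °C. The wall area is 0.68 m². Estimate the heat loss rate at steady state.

Q ≈ 521 W

Series thermal resistances:
R_inner film = 1/(h_i·A) = 1/(12.5×0.68) = 0.1176 K/W
R_fireclay brick = L/(kA) = 0.115/(1.13×0.68) = 0.1497 K/W
R_castable refractory = L/(kA) = 0.24/(1.13×0.68) = 0.3123 K/W
R_ceramic-fibre blanket = L/(kA) = 0.125/(0.114×0.68) = 1.612 K/W
R_brass = L/(kA) = 0.0022/(127×0.68) = 2.547×10^-5 K/W
R_total = 2.192 K/W
Q = ΔT / R_total = 1142 / 2.192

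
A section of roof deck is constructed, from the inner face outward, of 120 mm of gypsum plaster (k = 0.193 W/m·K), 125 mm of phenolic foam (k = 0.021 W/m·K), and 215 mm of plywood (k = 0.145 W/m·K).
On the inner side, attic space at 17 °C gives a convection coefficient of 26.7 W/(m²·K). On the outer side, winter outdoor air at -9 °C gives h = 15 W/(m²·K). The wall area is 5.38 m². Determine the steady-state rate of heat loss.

Q ≈ 17.1 W

Series thermal resistances:
R_inner film = 1/(h_i·A) = 1/(26.7×5.38) = 0.006962 K/W
R_gypsum plaster = L/(kA) = 0.12/(0.193×5.38) = 0.1156 K/W
R_phenolic foam = L/(kA) = 0.125/(0.021×5.38) = 1.106 K/W
R_plywood = L/(kA) = 0.215/(0.145×5.38) = 0.2756 K/W
R_outer film = 1/(h_o·A) = 1/(15×5.38) = 0.01239 K/W
R_total = 1.517 K/W
Q = ΔT / R_total = 26 / 1.517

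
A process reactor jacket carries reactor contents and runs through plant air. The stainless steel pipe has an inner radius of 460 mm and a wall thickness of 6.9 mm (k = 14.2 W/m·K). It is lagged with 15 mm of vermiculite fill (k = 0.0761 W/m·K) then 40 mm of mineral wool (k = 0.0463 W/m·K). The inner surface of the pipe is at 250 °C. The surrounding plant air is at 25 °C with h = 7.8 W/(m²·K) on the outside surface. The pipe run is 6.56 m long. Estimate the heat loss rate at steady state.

Q ≈ 3890 W

Cylindrical conduction, so R = ln(r₂/r₁)/(2πkL) per layer, in series:
R_stainless steel pipe wall = ln(466.9/460)/(2π×14.2×6.56) = 2.544×10^-5 K/W
R_vermiculite fill = ln(481.9/466.9)/(2π×0.0761×6.56) = 0.01008 K/W
R_mineral wool = ln(521.9/481.9)/(2π×0.0463×6.56) = 0.04178 K/W
R_outer film = 1/(h_o·2πr_oL) = 1/(7.8×2π×0.5219×6.56) = 0.00596 K/W
R_total = 0.05785 K/W
Q = ΔT/R_total = 225/0.05785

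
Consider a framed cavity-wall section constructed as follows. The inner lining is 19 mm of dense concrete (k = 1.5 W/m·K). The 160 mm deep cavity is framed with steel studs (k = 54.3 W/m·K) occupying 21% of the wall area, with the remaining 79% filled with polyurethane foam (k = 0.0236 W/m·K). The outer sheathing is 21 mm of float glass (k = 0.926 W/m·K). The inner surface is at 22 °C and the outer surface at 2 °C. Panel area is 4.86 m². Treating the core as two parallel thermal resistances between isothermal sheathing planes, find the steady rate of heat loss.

Sheathing layers in series; stud and cavity paths in parallel between them.
R_inner = 0.019/(1.5×4.86) = 0.002606 K/W
R_stud  = 0.16/(54.3×0.21×4.86) = 0.002887 K/W
R_cav   = 0.16/(0.0236×0.79×4.86) = 1.766 K/W
1/R_core = 1/R_stud + 1/R_cav → R_core = 0.002882 K/W
R_outer = 0.021/(0.926×4.86) = 0.004666 K/W
R_total = 0.01016 K/W
Q = ΔT/R_total = 20/0.01016

Q ≈ 1970 W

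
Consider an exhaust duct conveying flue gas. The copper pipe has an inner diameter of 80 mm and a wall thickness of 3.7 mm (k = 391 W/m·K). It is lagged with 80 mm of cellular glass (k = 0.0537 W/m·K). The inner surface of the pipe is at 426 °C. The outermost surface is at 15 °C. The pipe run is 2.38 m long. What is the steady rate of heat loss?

Treating each annulus and film as a series resistance:
R_copper pipe wall = ln(43.7/40)/(2π×391×2.38) = 1.513×10^-5 K/W
R_cellular glass = ln(123.7/43.7)/(2π×0.0537×2.38) = 1.296 K/W
R_total = 1.296 K/W
Q = ΔT/R_total = 411/1.296

Q ≈ 317 W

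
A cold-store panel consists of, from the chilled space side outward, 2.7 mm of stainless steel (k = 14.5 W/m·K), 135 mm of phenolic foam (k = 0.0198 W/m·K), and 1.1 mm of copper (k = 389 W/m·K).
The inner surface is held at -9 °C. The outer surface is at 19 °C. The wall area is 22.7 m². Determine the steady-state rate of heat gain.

Thermal resistances in series:
R_stainless steel = L/(kA) = 0.0027/(14.5×22.7) = 8.203×10^-6 K/W
R_phenolic foam = L/(kA) = 0.135/(0.0198×22.7) = 0.3004 K/W
R_copper = L/(kA) = 0.0011/(389×22.7) = 1.246×10^-7 K/W
R_total = 0.3004 K/W
Q = ΔT / R_total = 28 / 0.3004

Q ≈ 93.2 W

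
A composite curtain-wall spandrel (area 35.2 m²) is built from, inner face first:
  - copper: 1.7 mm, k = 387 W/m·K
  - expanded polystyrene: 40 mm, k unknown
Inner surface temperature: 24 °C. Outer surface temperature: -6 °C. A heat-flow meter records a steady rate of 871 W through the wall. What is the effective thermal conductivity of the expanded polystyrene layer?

k ≈ 0.033 W/(m·K)

Thermal resistances in series:
R_copper = L/(kA) = 0.0017/(387×35.2) = 1.248×10^-7 K/W
Sum of known resistances R_other = 1.248×10^-7 K/W
Total R = ΔT/Q = 30/871 = 0.03444 K/W
R_expanded polystyrene = R_total − R_other = 0.03444 K/W
k = L/(R·A) = 0.04/(0.03444×35.2)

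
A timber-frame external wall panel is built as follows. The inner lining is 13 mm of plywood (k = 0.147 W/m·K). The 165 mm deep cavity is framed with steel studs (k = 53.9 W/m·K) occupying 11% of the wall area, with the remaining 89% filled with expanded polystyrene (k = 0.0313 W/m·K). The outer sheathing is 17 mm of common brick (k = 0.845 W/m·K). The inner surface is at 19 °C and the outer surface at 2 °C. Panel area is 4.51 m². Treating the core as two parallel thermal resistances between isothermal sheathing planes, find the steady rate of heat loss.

Sheathing layers in series; stud and cavity paths in parallel between them.
R_inner = 0.013/(0.147×4.51) = 0.01961 K/W
R_stud  = 0.165/(53.9×0.11×4.51) = 0.006171 K/W
R_cav   = 0.165/(0.0313×0.89×4.51) = 1.313 K/W
1/R_core = 1/R_stud + 1/R_cav → R_core = 0.006142 K/W
R_outer = 0.017/(0.845×4.51) = 0.004461 K/W
R_total = 0.03021 K/W
Q = ΔT/R_total = 17/0.03021

Q ≈ 563 W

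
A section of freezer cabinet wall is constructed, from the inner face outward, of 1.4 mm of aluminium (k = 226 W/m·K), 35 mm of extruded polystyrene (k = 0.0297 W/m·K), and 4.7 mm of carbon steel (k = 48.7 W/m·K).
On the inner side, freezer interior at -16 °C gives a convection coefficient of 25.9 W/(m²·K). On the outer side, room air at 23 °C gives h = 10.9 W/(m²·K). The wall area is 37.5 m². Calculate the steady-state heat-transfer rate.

Q ≈ 1120 W

Series thermal resistances:
R_inner film = 1/(h_i·A) = 1/(25.9×37.5) = 0.00103 K/W
R_aluminium = L/(kA) = 0.0014/(226×37.5) = 1.652×10^-7 K/W
R_extruded polystyrene = L/(kA) = 0.035/(0.0297×37.5) = 0.03143 K/W
R_carbon steel = L/(kA) = 0.0047/(48.7×37.5) = 2.574×10^-6 K/W
R_outer film = 1/(h_o·A) = 1/(10.9×37.5) = 0.002446 K/W
R_total = 0.0349 K/W
Q = ΔT / R_total = 39 / 0.0349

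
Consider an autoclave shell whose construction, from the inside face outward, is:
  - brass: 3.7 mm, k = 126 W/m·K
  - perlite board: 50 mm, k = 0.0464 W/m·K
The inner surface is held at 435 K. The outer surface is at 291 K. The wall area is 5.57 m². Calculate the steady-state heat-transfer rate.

Model the wall as resistances in series:
R_brass = L/(kA) = 0.0037/(126×5.57) = 5.272×10^-6 K/W
R_perlite board = L/(kA) = 0.05/(0.0464×5.57) = 0.1935 K/W
R_total = 0.1935 K/W
Q = ΔT / R_total = 144 / 0.1935

Q ≈ 744 W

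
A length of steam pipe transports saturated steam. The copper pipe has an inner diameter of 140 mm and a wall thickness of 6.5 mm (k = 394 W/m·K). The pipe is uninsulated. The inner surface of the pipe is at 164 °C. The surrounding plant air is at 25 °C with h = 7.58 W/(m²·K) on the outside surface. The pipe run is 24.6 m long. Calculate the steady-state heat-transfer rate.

Per-layer cylindrical resistances, series-summed:
R_copper pipe wall = ln(76.5/70)/(2π×394×24.6) = 1.458×10^-6 K/W
R_outer film = 1/(h_o·2πr_oL) = 1/(7.58×2π×0.0765×24.6) = 0.01116 K/W
R_total = 0.01116 K/W
Q = ΔT/R_total = 139/0.01116

Q ≈ 12500 W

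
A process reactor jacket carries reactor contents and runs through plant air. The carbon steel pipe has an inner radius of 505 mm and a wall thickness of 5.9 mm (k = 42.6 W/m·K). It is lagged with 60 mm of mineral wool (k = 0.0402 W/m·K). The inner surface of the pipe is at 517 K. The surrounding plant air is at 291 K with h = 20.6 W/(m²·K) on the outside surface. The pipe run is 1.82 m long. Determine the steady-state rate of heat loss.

Q ≈ 908 W

Cylindrical conduction, so R = ln(r₂/r₁)/(2πkL) per layer, in series:
R_carbon steel pipe wall = ln(510.9/505)/(2π×42.6×1.82) = 2.384×10^-5 K/W
R_mineral wool = ln(570.9/510.9)/(2π×0.0402×1.82) = 0.2415 K/W
R_outer film = 1/(h_o·2πr_oL) = 1/(20.6×2π×0.5709×1.82) = 0.007436 K/W
R_total = 0.249 K/W
Q = ΔT/R_total = 226/0.249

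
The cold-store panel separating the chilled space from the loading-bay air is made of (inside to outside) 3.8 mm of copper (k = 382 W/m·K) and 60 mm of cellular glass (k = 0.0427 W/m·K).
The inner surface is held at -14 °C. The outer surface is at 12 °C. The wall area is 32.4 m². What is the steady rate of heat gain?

Q ≈ 600 W

Series thermal resistances:
R_copper = L/(kA) = 0.0038/(382×32.4) = 3.07×10^-7 K/W
R_cellular glass = L/(kA) = 0.06/(0.0427×32.4) = 0.04337 K/W
R_total = 0.04337 K/W
Q = ΔT / R_total = 26 / 0.04337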